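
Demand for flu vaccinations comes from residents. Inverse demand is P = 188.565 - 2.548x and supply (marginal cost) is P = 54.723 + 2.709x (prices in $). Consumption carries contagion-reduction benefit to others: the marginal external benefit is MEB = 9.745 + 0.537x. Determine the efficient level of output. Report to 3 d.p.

x* = 30.421

Social marginal benefit = demand + MEB = 198.310 - 2.011x.
Set SMB = MC: 198.310 - 2.011x = 54.723 + 2.709x → x* = 30.4210.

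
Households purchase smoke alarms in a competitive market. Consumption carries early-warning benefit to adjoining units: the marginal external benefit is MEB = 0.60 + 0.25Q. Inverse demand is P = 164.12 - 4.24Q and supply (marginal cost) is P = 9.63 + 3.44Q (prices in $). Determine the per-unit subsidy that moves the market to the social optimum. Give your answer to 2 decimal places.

Social marginal benefit = demand + MEB = 164.72 - 3.99Q.
Set SMB = MC: 164.72 - 3.99Q = 9.63 + 3.44Q → Q* = 20.8735.
The Pigouvian subsidy equals MEB at Q*: 0.60 + 0.25×20.8735 = 5.8184.

subsidy = $5.82 per unit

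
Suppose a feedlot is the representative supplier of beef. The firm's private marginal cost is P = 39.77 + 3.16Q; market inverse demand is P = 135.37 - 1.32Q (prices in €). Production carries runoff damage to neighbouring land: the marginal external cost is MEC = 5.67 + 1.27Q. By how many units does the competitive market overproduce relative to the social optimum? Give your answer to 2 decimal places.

Market equilibrium (private): 39.77 + 3.16Q = 135.37 - 1.32Q → Q_m = 21.3393.
Social marginal cost = private MC + MEC = 45.44 + 4.43Q.
Set SMC = demand: 45.44 + 4.43Q = 135.37 - 1.32Q → Q* = 15.6400.
Gap = |21.3393 − 15.6400| = 5.6993.

5.70 units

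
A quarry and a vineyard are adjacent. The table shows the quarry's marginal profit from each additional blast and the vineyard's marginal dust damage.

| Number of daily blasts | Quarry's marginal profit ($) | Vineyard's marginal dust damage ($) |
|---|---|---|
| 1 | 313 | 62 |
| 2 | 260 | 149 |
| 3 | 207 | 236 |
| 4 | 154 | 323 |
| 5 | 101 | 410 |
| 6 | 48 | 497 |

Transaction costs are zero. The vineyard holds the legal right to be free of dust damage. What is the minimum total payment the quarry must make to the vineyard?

$211

Efficient level: marginal profit ≥ marginal dust damage through level 2, so k* = 2.
With the vineyard holding the right, the quarry must at least compensate total damage at k*: 62 + 149 = 211.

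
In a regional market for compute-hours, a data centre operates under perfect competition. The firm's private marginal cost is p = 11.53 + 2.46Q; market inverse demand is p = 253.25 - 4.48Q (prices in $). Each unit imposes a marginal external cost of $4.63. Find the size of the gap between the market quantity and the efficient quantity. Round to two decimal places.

Market equilibrium (private): 11.53 + 2.46Q = 253.25 - 4.48Q → Q_m = 34.8300.
Social marginal cost = private MC + MEC = 16.16 + 2.46Q.
Set SMC = demand: 16.16 + 2.46Q = 253.25 - 4.48Q → Q* = 34.1628.
Gap = |34.8300 − 34.1628| = 0.6672.

0.67 units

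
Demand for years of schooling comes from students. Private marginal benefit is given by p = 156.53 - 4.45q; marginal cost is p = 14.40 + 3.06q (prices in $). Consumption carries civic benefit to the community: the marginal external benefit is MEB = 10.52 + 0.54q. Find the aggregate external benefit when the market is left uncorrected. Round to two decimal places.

Market equilibrium (private): 14.40 + 3.06q = 156.53 - 4.45q → q_m = 18.9254.
Total external benefit = ∫₀^{q_m} (10.52 + 0.54q) dq = 10.52×18.9254 + ½×0.54×18.9254² = 295.8013.

$295.80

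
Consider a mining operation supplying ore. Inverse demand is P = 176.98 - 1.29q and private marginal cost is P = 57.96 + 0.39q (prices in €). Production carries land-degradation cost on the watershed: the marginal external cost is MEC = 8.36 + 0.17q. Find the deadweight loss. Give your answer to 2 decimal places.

Market equilibrium (private): 57.96 + 0.39q = 176.98 - 1.29q → q_m = 70.8452.
Social marginal cost = private MC + MEC = 66.32 + 0.56q.
Set SMC = demand: 66.32 + 0.56q = 176.98 - 1.29q → q* = 59.8162.
The welfare-loss triangle has base |q_m − q*| and height MEC(q_m) (the vertical gap between SMC and demand is zero at q* and MEC at q_m).
DWL = ½ × 11.0290 × 20.4037 = 112.5162.

DWL = €112.52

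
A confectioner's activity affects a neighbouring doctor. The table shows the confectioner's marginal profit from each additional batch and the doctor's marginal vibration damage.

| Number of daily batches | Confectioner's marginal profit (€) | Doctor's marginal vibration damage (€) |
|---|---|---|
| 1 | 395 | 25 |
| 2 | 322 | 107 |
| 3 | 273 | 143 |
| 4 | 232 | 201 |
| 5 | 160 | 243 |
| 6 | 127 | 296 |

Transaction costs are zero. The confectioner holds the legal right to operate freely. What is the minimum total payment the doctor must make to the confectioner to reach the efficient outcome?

€287

Left alone the confectioner would choose level 6 (marginal profit stays positive).
Efficient level: k* = 4 (marginal profit ≥ marginal vibration damage through 4).
The doctor must at least cover the confectioner's forgone profit from cutting 6→4: 160 + 127 = 287.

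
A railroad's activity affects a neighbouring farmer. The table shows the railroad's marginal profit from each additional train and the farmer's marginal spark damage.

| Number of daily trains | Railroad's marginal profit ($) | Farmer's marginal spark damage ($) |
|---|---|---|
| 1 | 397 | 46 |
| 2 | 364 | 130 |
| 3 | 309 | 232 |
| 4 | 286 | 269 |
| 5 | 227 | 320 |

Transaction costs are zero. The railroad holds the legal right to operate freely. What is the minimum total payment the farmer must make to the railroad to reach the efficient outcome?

$227

Left alone the railroad would choose level 5 (marginal profit stays positive).
Efficient level: k* = 4 (marginal profit ≥ marginal spark damage through 4).
The farmer must at least cover the railroad's forgone profit from cutting 5→4: 227 = 227.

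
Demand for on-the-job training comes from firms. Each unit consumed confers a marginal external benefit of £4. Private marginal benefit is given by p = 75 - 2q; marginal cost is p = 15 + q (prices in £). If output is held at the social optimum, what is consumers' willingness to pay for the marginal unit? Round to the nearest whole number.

Social marginal benefit = demand + MEB = 79 - 2q.
Set SMB = MC: 79 - 2q = 15 + q → q* = 21.3333.
Consumer price on the demand curve at q*: 75 − 2×21.3333 = 32.3334.

P = £32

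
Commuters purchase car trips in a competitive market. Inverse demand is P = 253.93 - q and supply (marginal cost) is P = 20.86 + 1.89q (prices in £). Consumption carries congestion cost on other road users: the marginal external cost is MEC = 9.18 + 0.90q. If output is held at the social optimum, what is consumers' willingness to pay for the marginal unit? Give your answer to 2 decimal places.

P = £194.86

Social marginal benefit = demand − MEC = 244.75 - 1.90q.
Set SMB = MC: 244.75 - 1.90q = 20.86 + 1.89q → q* = 59.0739.
Consumer price on the demand curve at q*: 253.93 − 1.00×59.0739 = 194.8561.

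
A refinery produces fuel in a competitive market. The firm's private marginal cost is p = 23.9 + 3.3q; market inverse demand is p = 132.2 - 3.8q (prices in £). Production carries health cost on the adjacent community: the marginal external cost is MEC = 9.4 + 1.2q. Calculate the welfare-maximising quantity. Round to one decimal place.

q* = 11.9

Social marginal cost = private MC + MEC = 33.3 + 4.5q.
Set SMC = demand: 33.3 + 4.5q = 132.2 - 3.8q → q* = 11.9157.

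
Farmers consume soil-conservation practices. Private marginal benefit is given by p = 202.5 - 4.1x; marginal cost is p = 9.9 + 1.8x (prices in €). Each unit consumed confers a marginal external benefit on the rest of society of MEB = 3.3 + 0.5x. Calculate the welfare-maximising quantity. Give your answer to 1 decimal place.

x* = 36.3

Social marginal benefit = demand + MEB = 205.8 - 3.6x.
Set SMB = MC: 205.8 - 3.6x = 9.9 + 1.8x → x* = 36.2778.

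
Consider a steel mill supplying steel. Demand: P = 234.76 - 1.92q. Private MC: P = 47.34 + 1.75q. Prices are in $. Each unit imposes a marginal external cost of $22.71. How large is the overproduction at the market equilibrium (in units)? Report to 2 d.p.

6.19 units

Market equilibrium (private): 47.34 + 1.75q = 234.76 - 1.92q → q_m = 51.0681.
Social marginal cost = private MC + MEC = 70.05 + 1.75q.
Set SMC = demand: 70.05 + 1.75q = 234.76 - 1.92q → q* = 44.8801.
Gap = |51.0681 − 44.8801| = 6.1880.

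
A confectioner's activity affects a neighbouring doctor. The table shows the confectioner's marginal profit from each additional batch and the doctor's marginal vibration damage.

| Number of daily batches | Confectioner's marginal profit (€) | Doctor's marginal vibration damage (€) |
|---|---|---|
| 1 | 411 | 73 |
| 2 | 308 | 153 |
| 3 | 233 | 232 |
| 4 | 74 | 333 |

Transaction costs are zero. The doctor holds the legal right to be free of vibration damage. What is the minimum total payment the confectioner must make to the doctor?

Efficient level: marginal profit ≥ marginal vibration damage through level 3, so k* = 3.
With the doctor holding the right, the confectioner must at least compensate total damage at k*: 73 + 153 + 232 = 458.

€458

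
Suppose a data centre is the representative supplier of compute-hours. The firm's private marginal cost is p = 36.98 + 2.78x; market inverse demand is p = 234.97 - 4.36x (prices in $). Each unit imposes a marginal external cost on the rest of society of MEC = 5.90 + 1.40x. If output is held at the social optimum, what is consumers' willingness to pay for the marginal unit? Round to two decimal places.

Social marginal cost = private MC + MEC = 42.88 + 4.18x.
Set SMC = demand: 42.88 + 4.18x = 234.97 - 4.36x → x* = 22.4930.
Consumer price on the demand curve at x*: 234.97 − 4.36×22.4930 = 136.9005.

P = $136.90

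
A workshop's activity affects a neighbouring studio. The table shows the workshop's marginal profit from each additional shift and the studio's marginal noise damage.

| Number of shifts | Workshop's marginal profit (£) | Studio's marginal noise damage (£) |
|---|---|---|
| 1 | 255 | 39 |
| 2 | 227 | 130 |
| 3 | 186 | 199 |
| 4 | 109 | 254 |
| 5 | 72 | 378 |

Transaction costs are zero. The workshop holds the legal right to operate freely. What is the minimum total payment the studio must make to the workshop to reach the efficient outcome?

£367

Left alone the workshop would choose level 5 (marginal profit stays positive).
Efficient level: k* = 2 (marginal profit ≥ marginal noise damage through 2).
The studio must at least cover the workshop's forgone profit from cutting 5→2: 186 + 109 + 72 = 367.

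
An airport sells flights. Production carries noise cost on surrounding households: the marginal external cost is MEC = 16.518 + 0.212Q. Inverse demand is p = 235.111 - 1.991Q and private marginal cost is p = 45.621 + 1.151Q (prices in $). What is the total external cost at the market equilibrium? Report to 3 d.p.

$1381.716

Market equilibrium (private): 45.621 + 1.151Q = 235.111 - 1.991Q → Q_m = 60.3087.
Total external cost = ∫₀^{Q_m} (16.518 + 0.212Q) dQ = 16.518×60.3087 + ½×0.212×60.3087² = 1381.7159.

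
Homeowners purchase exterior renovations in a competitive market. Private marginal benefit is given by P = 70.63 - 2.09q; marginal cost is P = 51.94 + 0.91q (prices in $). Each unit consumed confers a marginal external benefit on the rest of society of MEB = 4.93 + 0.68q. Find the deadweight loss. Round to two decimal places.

Market equilibrium (private): 51.94 + 0.91q = 70.63 - 2.09q → q_m = 6.2300.
Social marginal benefit = demand + MEB = 75.56 - 1.41q.
Set SMB = MC: 75.56 - 1.41q = 51.94 + 0.91q → q* = 10.1810.
Between q* and q_m the wedge SMB − MC runs linearly from 0 to MEB(q_m), so the loss is a triangle.
DWL = ½ × 3.9510 × 9.1664 = 18.1082.

DWL = $18.11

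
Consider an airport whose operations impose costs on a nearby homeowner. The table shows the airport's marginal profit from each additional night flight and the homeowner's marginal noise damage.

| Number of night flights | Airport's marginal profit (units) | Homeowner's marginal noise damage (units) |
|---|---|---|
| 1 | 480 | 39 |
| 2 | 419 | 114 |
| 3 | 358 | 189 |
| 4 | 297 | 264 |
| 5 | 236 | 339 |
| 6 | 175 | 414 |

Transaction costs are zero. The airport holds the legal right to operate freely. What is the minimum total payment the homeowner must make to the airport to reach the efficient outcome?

411

Left alone the airport would choose level 6 (marginal profit stays positive).
Efficient level: k* = 4 (marginal profit ≥ marginal noise damage through 4).
The homeowner must at least cover the airport's forgone profit from cutting 6→4: 236 + 175 = 411.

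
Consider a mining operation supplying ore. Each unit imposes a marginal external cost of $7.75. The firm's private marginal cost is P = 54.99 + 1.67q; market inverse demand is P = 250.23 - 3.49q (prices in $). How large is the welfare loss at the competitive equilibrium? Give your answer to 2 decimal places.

DWL = $5.82

Market equilibrium (private): 54.99 + 1.67q = 250.23 - 3.49q → q_m = 37.8372.
Social marginal cost = private MC + MEC = 62.74 + 1.67q.
Set SMC = demand: 62.74 + 1.67q = 250.23 - 3.49q → q* = 36.3353.
The welfare-loss triangle has base |q_m − q*| and height MEC(q_m) (the vertical gap between SMC and demand is zero at q* and MEC at q_m).
DWL = ½ × 1.5019 × 7.7500 = 5.8199.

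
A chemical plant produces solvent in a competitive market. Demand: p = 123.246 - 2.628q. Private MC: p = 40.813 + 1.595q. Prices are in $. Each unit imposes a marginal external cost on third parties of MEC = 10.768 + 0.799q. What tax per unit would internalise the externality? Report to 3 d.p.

tax = $22.170 per unit

Social marginal cost = private MC + MEC = 51.581 + 2.394q.
Set SMC = demand: 51.581 + 2.394q = 123.246 - 2.628q → q* = 14.2702.
The Pigouvian tax equals MEC at q*: 10.768 + 0.799×14.2702 = 22.1699.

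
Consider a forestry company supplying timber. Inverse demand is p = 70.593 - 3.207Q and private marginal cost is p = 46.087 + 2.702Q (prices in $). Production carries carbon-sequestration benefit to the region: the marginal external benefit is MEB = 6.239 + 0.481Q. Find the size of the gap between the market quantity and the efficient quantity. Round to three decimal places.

Market equilibrium (private): 46.087 + 2.702Q = 70.593 - 3.207Q → Q_m = 4.1472.
Social marginal cost = private MC − MEB = 39.848 + 2.221Q.
Set SMC = demand: 39.848 + 2.221Q = 70.593 - 3.207Q → Q* = 5.6641.
Gap = |4.1472 − 5.6641| = 1.5169.

1.517 units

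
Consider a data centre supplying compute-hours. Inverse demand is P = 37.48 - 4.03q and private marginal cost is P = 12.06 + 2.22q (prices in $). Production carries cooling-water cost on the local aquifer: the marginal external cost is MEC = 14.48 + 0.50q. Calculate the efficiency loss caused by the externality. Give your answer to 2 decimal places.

Market equilibrium (private): 12.06 + 2.22q = 37.48 - 4.03q → q_m = 4.0672.
Social marginal cost = private MC + MEC = 26.54 + 2.72q.
Set SMC = demand: 26.54 + 2.72q = 37.48 - 4.03q → q* = 1.6207.
The loss is the area between SMC and demand from q* to q_m; with linear curves that's a triangle of height MEC(q_m).
DWL = ½ × 2.4465 × 16.5136 = 20.2003.

DWL = $20.20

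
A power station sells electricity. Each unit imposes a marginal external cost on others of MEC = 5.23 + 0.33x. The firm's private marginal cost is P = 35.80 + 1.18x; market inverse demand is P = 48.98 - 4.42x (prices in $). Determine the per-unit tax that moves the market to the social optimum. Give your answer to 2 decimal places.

Social marginal cost = private MC + MEC = 41.03 + 1.51x.
Set SMC = demand: 41.03 + 1.51x = 48.98 - 4.42x → x* = 1.3406.
The Pigouvian tax equals MEC at x*: 5.23 + 0.33×1.3406 = 5.6724.

tax = $5.67 per unit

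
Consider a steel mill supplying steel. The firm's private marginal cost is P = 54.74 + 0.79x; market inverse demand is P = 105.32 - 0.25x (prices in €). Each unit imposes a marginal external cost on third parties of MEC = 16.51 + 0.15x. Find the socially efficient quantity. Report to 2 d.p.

Social marginal cost = private MC + MEC = 71.25 + 0.94x.
Set SMC = demand: 71.25 + 0.94x = 105.32 - 0.25x → x* = 28.6303.

x* = 28.63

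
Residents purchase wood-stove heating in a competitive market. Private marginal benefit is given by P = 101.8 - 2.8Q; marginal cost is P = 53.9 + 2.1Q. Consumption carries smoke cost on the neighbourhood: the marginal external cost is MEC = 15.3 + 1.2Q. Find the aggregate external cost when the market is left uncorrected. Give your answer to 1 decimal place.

206.9

Market equilibrium (private): 53.9 + 2.1Q = 101.8 - 2.8Q → Q_m = 9.7755.
Total external cost = ∫₀^{Q_m} (15.3 + 1.2Q) dQ = 15.3×9.7755 + ½×1.2×9.7755² = 206.9014.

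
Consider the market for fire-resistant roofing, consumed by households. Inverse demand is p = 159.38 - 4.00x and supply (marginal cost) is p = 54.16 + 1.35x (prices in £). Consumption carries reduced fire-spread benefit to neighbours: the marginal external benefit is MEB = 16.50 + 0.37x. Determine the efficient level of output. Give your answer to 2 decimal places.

x* = 24.44

Social marginal benefit = demand + MEB = 175.88 - 3.63x.
Set SMB = MC: 175.88 - 3.63x = 54.16 + 1.35x → x* = 24.4418.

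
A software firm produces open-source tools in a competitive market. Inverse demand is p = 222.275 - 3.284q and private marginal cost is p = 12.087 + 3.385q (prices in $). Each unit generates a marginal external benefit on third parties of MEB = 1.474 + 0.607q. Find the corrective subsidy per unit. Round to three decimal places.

subsidy = $22.668 per unit

Social marginal cost = private MC − MEB = 10.613 + 2.778q.
Set SMC = demand: 10.613 + 2.778q = 222.275 - 3.284q → q* = 34.9162.
The Pigouvian subsidy equals MEB at q*: 1.474 + 0.607×34.9162 = 22.6681.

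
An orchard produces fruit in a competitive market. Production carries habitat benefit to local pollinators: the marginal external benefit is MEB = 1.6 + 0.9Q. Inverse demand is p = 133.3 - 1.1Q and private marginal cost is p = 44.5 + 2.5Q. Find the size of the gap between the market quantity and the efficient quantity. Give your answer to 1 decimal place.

Market equilibrium (private): 44.5 + 2.5Q = 133.3 - 1.1Q → Q_m = 24.6667.
Social marginal cost = private MC − MEB = 42.9 + 1.6Q.
Set SMC = demand: 42.9 + 1.6Q = 133.3 - 1.1Q → Q* = 33.4815.
Gap = |24.6667 − 33.4815| = 8.8148.

8.8 units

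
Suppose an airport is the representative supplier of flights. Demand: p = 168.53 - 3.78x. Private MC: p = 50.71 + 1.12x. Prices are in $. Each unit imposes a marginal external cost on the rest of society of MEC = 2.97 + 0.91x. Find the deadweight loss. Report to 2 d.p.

Market equilibrium (private): 50.71 + 1.12x = 168.53 - 3.78x → x_m = 24.0449.
Social marginal cost = private MC + MEC = 53.68 + 2.03x.
Set SMC = demand: 53.68 + 2.03x = 168.53 - 3.78x → x* = 19.7676.
Between x* and x_m the wedge SMC − demand runs linearly from 0 to MEC(x_m), so the loss is a triangle.
DWL = ½ × 4.2773 × 24.8509 = 53.1474.

DWL = $53.15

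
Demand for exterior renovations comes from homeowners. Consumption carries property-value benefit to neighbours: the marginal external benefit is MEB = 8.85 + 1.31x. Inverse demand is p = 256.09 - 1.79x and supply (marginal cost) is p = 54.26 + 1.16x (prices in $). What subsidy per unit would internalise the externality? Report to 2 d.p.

subsidy = $177.14 per unit

Social marginal benefit = demand + MEB = 264.94 - 0.48x.
Set SMB = MC: 264.94 - 0.48x = 54.26 + 1.16x → x* = 128.4634.
The Pigouvian subsidy equals MEB at x*: 8.85 + 1.31×128.4634 = 177.1371.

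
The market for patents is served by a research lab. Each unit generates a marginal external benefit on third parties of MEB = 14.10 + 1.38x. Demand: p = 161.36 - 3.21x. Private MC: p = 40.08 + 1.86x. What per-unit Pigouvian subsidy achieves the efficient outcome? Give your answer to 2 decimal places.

Social marginal cost = private MC − MEB = 25.98 + 0.48x.
Set SMC = demand: 25.98 + 0.48x = 161.36 - 3.21x → x* = 36.6883.
The Pigouvian subsidy equals MEB at x*: 14.10 + 1.38×36.6883 = 64.7299.

subsidy = 64.73 per unit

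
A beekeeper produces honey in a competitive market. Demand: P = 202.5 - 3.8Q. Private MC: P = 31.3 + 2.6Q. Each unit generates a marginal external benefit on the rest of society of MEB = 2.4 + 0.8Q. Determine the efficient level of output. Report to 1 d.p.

Q* = 31.0

Social marginal cost = private MC − MEB = 28.9 + 1.8Q.
Set SMC = demand: 28.9 + 1.8Q = 202.5 - 3.8Q → Q* = 31.0000.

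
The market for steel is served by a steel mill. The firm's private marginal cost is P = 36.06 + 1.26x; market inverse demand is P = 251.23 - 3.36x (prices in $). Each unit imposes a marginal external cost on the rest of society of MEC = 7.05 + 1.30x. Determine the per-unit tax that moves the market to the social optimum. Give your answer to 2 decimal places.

Social marginal cost = private MC + MEC = 43.11 + 2.56x.
Set SMC = demand: 43.11 + 2.56x = 251.23 - 3.36x → x* = 35.1554.
The Pigouvian tax equals MEC at x*: 7.05 + 1.30×35.1554 = 52.7520.

tax = $52.75 per unit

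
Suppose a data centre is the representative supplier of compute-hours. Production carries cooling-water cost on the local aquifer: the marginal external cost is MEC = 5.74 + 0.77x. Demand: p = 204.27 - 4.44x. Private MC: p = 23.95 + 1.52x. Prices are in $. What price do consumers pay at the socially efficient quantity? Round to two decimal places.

Social marginal cost = private MC + MEC = 29.69 + 2.29x.
Set SMC = demand: 29.69 + 2.29x = 204.27 - 4.44x → x* = 25.9406.
Consumer price on the demand curve at x*: 204.27 − 4.44×25.9406 = 89.0937.

P = $89.09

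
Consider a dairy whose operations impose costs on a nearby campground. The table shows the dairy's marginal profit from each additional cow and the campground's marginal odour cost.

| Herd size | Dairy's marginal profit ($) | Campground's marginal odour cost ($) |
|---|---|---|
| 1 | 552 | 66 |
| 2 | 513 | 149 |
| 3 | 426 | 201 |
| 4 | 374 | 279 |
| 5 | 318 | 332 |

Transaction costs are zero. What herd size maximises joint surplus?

4

Bargaining reaches the level where marginal profit last exceeds marginal odour cost.
That holds through level 4 (374 ≥ 279) but not at 5 (318 < 332).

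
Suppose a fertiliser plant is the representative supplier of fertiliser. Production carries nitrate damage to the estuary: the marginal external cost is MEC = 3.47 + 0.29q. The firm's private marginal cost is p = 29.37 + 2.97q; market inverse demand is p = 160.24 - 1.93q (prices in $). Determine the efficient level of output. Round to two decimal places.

Social marginal cost = private MC + MEC = 32.84 + 3.26q.
Set SMC = demand: 32.84 + 3.26q = 160.24 - 1.93q → q* = 24.5472.

q* = 24.55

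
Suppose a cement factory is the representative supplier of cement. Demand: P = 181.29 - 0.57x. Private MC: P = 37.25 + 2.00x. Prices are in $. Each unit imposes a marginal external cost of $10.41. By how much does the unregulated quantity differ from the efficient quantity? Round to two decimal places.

4.05 units

Market equilibrium (private): 37.25 + 2.00x = 181.29 - 0.57x → x_m = 56.0467.
Social marginal cost = private MC + MEC = 47.66 + 2.00x.
Set SMC = demand: 47.66 + 2.00x = 181.29 - 0.57x → x* = 51.9961.
Gap = |56.0467 − 51.9961| = 4.0506.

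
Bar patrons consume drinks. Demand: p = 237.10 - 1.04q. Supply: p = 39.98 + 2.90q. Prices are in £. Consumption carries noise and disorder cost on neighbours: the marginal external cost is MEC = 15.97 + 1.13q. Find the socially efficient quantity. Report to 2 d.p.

q* = 35.73

Social marginal benefit = demand − MEC = 221.13 - 2.17q.
Set SMB = MC: 221.13 - 2.17q = 39.98 + 2.90q → q* = 35.7298.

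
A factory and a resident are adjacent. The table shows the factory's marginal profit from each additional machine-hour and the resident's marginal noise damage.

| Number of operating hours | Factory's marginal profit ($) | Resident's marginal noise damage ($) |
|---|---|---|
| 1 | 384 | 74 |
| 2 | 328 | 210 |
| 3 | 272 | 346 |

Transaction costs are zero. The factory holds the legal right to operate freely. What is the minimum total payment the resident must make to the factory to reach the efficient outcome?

$272

Left alone the factory would choose level 3 (marginal profit stays positive).
Efficient level: k* = 2 (marginal profit ≥ marginal noise damage through 2).
The resident must at least cover the factory's forgone profit from cutting 3→2: 272 = 272.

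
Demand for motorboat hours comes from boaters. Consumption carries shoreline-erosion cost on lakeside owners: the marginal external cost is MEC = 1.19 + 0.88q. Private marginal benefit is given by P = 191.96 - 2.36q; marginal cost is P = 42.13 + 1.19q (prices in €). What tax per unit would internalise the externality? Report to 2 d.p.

tax = €30.72 per unit

Social marginal benefit = demand − MEC = 190.77 - 3.24q.
Set SMB = MC: 190.77 - 3.24q = 42.13 + 1.19q → q* = 33.5530.
The Pigouvian tax equals MEC at q*: 1.19 + 0.88×33.5530 = 30.7166.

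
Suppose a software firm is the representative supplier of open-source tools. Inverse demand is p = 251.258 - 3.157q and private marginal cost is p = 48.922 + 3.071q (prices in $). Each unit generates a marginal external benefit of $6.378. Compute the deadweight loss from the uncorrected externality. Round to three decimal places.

DWL = $3.266

Market equilibrium (private): 48.922 + 3.071q = 251.258 - 3.157q → q_m = 32.4881.
Social marginal cost = private MC − MEB = 42.544 + 3.071q.
Set SMC = demand: 42.544 + 3.071q = 251.258 - 3.157q → q* = 33.5122.
The welfare-loss triangle has base |q_m − q*| and height MEB(q_m) (the vertical gap between SMC and demand is zero at q* and MEB at q_m).
DWL = ½ × 1.0241 × 6.3780 = 3.2659.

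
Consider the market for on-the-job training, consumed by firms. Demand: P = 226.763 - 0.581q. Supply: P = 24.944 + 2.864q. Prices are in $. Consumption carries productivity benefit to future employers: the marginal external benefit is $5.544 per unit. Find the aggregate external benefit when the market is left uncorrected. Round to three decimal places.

$324.785

Market equilibrium (private): 24.944 + 2.864q = 226.763 - 0.581q → q_m = 58.5832.
Total external benefit = MEB × q_m = 5.544 × 58.5832 = 324.7853.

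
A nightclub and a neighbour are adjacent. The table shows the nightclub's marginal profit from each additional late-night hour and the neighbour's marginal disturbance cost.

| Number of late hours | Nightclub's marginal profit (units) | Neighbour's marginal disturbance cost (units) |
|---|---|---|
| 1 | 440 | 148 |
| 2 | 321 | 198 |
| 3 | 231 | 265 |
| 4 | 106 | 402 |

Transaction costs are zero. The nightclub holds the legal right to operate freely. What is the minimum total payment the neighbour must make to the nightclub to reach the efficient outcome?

Left alone the nightclub would choose level 4 (marginal profit stays positive).
Efficient level: k* = 2 (marginal profit ≥ marginal disturbance cost through 2).
The neighbour must at least cover the nightclub's forgone profit from cutting 4→2: 231 + 106 = 337.

337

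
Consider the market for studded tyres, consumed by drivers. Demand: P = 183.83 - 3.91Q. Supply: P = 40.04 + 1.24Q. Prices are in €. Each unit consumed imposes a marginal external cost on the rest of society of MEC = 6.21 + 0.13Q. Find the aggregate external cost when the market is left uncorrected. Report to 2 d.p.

€224.06

Market equilibrium (private): 40.04 + 1.24Q = 183.83 - 3.91Q → Q_m = 27.9204.
Total external cost = ∫₀^{Q_m} (6.21 + 0.13Q) dQ = 6.21×27.9204 + ½×0.13×27.9204² = 224.0564.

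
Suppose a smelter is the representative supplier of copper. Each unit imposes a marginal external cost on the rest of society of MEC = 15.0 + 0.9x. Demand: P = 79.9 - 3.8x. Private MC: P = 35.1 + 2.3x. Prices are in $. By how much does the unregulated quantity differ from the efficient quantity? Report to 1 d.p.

Market equilibrium (private): 35.1 + 2.3x = 79.9 - 3.8x → x_m = 7.3443.
Social marginal cost = private MC + MEC = 50.1 + 3.2x.
Set SMC = demand: 50.1 + 3.2x = 79.9 - 3.8x → x* = 4.2571.
Gap = |7.3443 − 4.2571| = 3.0872.

3.1 units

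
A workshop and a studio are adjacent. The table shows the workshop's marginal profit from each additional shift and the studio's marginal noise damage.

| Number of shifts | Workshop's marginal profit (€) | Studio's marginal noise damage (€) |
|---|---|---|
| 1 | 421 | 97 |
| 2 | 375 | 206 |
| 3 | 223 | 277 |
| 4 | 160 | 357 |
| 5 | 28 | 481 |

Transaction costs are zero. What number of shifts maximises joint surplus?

2

Bargaining reaches the level where marginal profit last exceeds marginal noise damage.
That holds through level 2 (375 ≥ 206) but not at 3 (223 < 277).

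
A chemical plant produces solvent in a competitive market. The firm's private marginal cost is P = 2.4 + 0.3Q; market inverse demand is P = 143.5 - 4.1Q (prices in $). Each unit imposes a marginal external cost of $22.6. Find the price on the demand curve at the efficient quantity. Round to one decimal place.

Social marginal cost = private MC + MEC = 25.0 + 0.3Q.
Set SMC = demand: 25.0 + 0.3Q = 143.5 - 4.1Q → Q* = 26.9318.
Consumer price on the demand curve at Q*: 143.5 − 4.1×26.9318 = 33.0796.

P = $33.1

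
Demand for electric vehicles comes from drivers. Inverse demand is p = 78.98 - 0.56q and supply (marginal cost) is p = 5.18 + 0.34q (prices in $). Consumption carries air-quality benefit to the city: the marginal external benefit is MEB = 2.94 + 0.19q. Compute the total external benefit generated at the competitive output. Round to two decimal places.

Market equilibrium (private): 5.18 + 0.34q = 78.98 - 0.56q → q_m = 82.0000.
Total external benefit = ∫₀^{q_m} (2.94 + 0.19q) dq = 2.94×82.0000 + ½×0.19×82.0000² = 879.8600.

$879.86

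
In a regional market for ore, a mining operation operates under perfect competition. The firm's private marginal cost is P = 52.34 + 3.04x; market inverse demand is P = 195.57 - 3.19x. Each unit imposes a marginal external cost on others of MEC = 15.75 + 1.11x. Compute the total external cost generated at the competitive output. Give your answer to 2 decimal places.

655.45

Market equilibrium (private): 52.34 + 3.04x = 195.57 - 3.19x → x_m = 22.9904.
Total external cost = ∫₀^{x_m} (15.75 + 1.11x) dx = 15.75×22.9904 + ½×1.11×22.9904² = 655.4488.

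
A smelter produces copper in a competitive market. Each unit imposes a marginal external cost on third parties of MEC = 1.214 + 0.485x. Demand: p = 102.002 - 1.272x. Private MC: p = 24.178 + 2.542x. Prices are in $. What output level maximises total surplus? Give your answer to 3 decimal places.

Social marginal cost = private MC + MEC = 25.392 + 3.027x.
Set SMC = demand: 25.392 + 3.027x = 102.002 - 1.272x → x* = 17.8204.

x* = 17.820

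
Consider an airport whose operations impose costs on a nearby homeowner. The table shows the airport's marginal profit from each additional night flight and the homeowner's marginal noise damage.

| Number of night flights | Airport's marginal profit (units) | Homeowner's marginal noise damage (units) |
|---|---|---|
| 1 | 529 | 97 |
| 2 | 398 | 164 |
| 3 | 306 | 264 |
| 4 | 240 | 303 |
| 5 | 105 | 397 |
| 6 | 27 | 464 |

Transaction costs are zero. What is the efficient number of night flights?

3

Bargaining reaches the level where marginal profit last exceeds marginal noise damage.
That holds through level 3 (306 ≥ 264) but not at 4 (240 < 303).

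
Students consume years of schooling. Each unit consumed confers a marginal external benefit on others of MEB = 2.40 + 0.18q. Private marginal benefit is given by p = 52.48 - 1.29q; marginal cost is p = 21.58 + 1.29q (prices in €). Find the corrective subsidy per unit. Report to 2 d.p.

Social marginal benefit = demand + MEB = 54.88 - 1.11q.
Set SMB = MC: 54.88 - 1.11q = 21.58 + 1.29q → q* = 13.8750.
The Pigouvian subsidy equals MEB at q*: 2.40 + 0.18×13.8750 = 4.8975.

subsidy = €4.90 per unit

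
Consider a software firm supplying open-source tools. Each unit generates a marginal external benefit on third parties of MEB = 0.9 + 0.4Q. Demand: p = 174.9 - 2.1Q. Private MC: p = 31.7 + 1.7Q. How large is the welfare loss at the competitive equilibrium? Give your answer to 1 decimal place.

Market equilibrium (private): 31.7 + 1.7Q = 174.9 - 2.1Q → Q_m = 37.6842.
Social marginal cost = private MC − MEB = 30.8 + 1.3Q.
Set SMC = demand: 30.8 + 1.3Q = 174.9 - 2.1Q → Q* = 42.3824.
Height of the DWL triangle at Q_m is demand(Q_m) − SMC(Q_m) = MEB(Q_m) = 15.9737.
DWL = ½ × 4.6982 × 15.9737 = 37.5238.

DWL = 37.5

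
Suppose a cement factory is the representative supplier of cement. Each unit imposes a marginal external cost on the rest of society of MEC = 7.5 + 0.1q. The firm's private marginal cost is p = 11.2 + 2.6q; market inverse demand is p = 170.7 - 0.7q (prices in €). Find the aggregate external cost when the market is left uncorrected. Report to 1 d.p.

Market equilibrium (private): 11.2 + 2.6q = 170.7 - 0.7q → q_m = 48.3333.
Total external cost = ∫₀^{q_m} (7.5 + 0.1q) dq = 7.5×48.3333 + ½×0.1×48.3333² = 479.3051.

€479.3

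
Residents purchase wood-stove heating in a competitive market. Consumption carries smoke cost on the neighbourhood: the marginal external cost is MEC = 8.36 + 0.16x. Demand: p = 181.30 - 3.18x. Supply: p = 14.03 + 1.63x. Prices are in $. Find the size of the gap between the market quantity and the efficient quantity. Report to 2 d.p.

Market equilibrium (private): 14.03 + 1.63x = 181.30 - 3.18x → x_m = 34.7755.
Social marginal benefit = demand − MEC = 172.94 - 3.34x.
Set SMB = MC: 172.94 - 3.34x = 14.03 + 1.63x → x* = 31.9738.
Gap = |34.7755 − 31.9738| = 2.8017.

2.80 units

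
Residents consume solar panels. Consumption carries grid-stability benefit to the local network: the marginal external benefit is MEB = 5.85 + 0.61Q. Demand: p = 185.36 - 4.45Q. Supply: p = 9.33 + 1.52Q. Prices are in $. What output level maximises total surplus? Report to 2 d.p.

Q* = 33.93

Social marginal benefit = demand + MEB = 191.21 - 3.84Q.
Set SMB = MC: 191.21 - 3.84Q = 9.33 + 1.52Q → Q* = 33.9328.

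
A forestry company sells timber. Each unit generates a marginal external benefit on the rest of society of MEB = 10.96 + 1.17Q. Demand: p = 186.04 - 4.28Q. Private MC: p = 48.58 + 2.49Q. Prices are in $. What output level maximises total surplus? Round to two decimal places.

Q* = 26.50

Social marginal cost = private MC − MEB = 37.62 + 1.32Q.
Set SMC = demand: 37.62 + 1.32Q = 186.04 - 4.28Q → Q* = 26.5036.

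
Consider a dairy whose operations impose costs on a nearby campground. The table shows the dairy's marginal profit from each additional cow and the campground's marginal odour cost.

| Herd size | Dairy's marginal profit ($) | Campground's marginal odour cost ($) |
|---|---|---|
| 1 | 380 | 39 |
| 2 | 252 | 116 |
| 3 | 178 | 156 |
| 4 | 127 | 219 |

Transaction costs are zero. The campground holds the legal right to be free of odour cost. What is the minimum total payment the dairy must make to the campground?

$311

Efficient level: marginal profit ≥ marginal odour cost through level 3, so k* = 3.
With the campground holding the right, the dairy must at least compensate total damage at k*: 39 + 116 + 156 = 311.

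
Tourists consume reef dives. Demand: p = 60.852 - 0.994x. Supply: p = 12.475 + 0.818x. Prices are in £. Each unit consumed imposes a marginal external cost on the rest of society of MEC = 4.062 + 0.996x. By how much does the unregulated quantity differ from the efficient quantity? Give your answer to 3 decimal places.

Market equilibrium (private): 12.475 + 0.818x = 60.852 - 0.994x → x_m = 26.6981.
Social marginal benefit = demand − MEC = 56.790 - 1.990x.
Set SMB = MC: 56.790 - 1.990x = 12.475 + 0.818x → x* = 15.7817.
Gap = |26.6981 − 15.7817| = 10.9164.

10.916 units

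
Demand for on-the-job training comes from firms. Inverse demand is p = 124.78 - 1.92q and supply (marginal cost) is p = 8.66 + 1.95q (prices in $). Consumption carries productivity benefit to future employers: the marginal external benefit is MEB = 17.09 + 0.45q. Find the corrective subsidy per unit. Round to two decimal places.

Social marginal benefit = demand + MEB = 141.87 - 1.47q.
Set SMB = MC: 141.87 - 1.47q = 8.66 + 1.95q → q* = 38.9503.
The Pigouvian subsidy equals MEB at q*: 17.09 + 0.45×38.9503 = 34.6176.

subsidy = $34.62 per unit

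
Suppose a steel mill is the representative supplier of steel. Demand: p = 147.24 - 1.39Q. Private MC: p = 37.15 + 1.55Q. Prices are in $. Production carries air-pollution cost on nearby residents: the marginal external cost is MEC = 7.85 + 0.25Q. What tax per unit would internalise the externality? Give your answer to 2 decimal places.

Social marginal cost = private MC + MEC = 45.00 + 1.80Q.
Set SMC = demand: 45.00 + 1.80Q = 147.24 - 1.39Q → Q* = 32.0502.
The Pigouvian tax equals MEC at Q*: 7.85 + 0.25×32.0502 = 15.8626.

tax = $15.86 per unit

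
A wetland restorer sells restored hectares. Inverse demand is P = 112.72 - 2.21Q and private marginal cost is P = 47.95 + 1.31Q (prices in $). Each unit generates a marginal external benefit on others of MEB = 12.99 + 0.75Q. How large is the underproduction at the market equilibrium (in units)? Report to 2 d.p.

9.67 units

Market equilibrium (private): 47.95 + 1.31Q = 112.72 - 2.21Q → Q_m = 18.4006.
Social marginal cost = private MC − MEB = 34.96 + 0.56Q.
Set SMC = demand: 34.96 + 0.56Q = 112.72 - 2.21Q → Q* = 28.0722.
Gap = |18.4006 − 28.0722| = 9.6716.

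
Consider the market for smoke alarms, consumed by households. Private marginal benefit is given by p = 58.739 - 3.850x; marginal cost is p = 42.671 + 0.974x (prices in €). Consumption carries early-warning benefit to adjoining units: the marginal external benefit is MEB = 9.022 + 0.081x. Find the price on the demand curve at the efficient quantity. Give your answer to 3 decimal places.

P = €38.373

Social marginal benefit = demand + MEB = 67.761 - 3.769x.
Set SMB = MC: 67.761 - 3.769x = 42.671 + 0.974x → x* = 5.2899.
Consumer price on the demand curve at x*: 58.739 − 3.850×5.2899 = 38.3729.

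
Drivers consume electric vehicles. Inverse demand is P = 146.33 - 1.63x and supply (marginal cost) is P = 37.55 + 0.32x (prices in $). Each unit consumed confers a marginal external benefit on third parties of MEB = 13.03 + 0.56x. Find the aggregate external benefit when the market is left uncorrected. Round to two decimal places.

$1598.21

Market equilibrium (private): 37.55 + 0.32x = 146.33 - 1.63x → x_m = 55.7846.
Total external benefit = ∫₀^{x_m} (13.03 + 0.56x) dx = 13.03×55.7846 + ½×0.56×55.7846² = 1598.2114.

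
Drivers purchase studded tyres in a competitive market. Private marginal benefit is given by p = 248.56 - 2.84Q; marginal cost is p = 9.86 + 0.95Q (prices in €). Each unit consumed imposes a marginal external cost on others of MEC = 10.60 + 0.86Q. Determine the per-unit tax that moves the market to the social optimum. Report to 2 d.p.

tax = €52.79 per unit

Social marginal benefit = demand − MEC = 237.96 - 3.70Q.
Set SMB = MC: 237.96 - 3.70Q = 9.86 + 0.95Q → Q* = 49.0538.
The Pigouvian tax equals MEC at Q*: 10.60 + 0.86×49.0538 = 52.7863.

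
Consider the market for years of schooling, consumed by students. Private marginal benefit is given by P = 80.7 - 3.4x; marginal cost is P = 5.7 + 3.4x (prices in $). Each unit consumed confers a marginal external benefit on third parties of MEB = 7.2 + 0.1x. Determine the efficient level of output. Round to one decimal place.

x* = 12.3

Social marginal benefit = demand + MEB = 87.9 - 3.3x.
Set SMB = MC: 87.9 - 3.3x = 5.7 + 3.4x → x* = 12.2687.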